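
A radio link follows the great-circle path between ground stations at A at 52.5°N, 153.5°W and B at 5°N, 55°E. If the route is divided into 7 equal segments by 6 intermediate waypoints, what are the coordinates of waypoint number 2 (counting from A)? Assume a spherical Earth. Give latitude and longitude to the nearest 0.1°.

≈ 70.9°N, 141.2°E

From cos δ = sin φ₁ sin φ₂ + cos φ₁ cos φ₂ cos Δλ, the central angle is δ ≈ 2.053 rad (117.6°).
Interpolate at f = 2/7 with slerp weights a = sin((1−f)δ)/sin δ ≈ 1.123, b = sin(fδ)/sin δ ≈ 0.625.
p = a·p₁ + b·p₂ ≈ (-0.255, 0.205, 0.945); φ = arcsin(p_z) ≈ 70.92°, λ = atan2(p_y, p_x) ≈ 141.17°.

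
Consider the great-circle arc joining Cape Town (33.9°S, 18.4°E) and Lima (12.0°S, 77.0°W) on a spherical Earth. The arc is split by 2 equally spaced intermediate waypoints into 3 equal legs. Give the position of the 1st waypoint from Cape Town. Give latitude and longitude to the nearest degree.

Write both endpoints as unit vectors p₁, p₂ with components (cos φ cos λ, cos φ sin λ, sin φ).
The central angle between the endpoints is δ = arccos(p₁·p₂) ≈ 1.531 rad (87.7°).
Interpolate at f = 1/3 with slerp weights a = sin((1−f)δ)/sin δ ≈ 0.853, b = sin(fδ)/sin δ ≈ 0.489.
p = a·p₁ + b·p₂ ≈ (0.780, -0.242, -0.578); φ = arcsin(p_z) ≈ -35.28°, λ = atan2(p_y, p_x) ≈ -17.28°.

≈ 35°S, 17°W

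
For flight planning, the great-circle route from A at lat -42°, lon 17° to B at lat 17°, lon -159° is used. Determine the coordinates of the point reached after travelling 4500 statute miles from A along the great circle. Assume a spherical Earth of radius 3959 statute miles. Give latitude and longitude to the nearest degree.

Write both endpoints as unit vectors p₁, p₂ with components (cos φ cos λ, cos φ sin λ, sin φ).
The central angle between the endpoints is δ = arccos(p₁·p₂) ≈ 2.701 rad (154.8°). The total great-circle distance is δ·R ≈ 2.701 × 3959 ≈ 10694 mi, so the target fraction is f = 4500/10694 ≈ 0.421.
Interpolate at f ≈ 0.421 with slerp weights a = sin((1−f)δ)/sin δ ≈ 2.346, b = sin(fδ)/sin δ ≈ 2.128.
p = a·p₁ + b·p₂ ≈ (-0.233, -0.220, -0.947); φ = arcsin(p_z) ≈ -71.33°, λ = atan2(p_y, p_x) ≈ -136.68°.

≈ lat -71°, lon -137°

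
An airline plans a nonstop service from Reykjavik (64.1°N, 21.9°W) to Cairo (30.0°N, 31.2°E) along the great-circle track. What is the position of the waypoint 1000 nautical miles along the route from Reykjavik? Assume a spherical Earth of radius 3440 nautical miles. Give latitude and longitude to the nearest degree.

The haversine formula gives a central angle δ ≈ 0.827 rad (47.4°) between the endpoints. The total great-circle distance is δ·R ≈ 0.827 × 3440 ≈ 2846 nmi, so the target fraction is f = 1000/2846 ≈ 0.351.
Interpolate at f ≈ 0.351 with slerp weights a = sin((1−f)δ)/sin δ ≈ 0.694, b = sin(fδ)/sin δ ≈ 0.389.
p = a·p₁ + b·p₂ ≈ (0.570, 0.062, 0.819); φ = arcsin(p_z) ≈ 55.03°, λ = atan2(p_y, p_x) ≈ 6.16°.

≈ 55°N, 6°E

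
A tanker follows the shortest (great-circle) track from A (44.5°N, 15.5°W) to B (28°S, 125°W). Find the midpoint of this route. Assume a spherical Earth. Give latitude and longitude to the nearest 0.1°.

Write both endpoints as unit vectors p₁, p₂ with components (cos φ cos λ, cos φ sin λ, sin φ).
The central angle between the endpoints is δ = arccos(p₁·p₂) ≈ 2.140 rad (122.6°).
Interpolate at f = 1/2 with slerp weights a = sin((1−f)δ)/sin δ ≈ 1.042, b = sin(fδ)/sin δ ≈ 1.042.
p = a·p₁ + b·p₂ ≈ (0.188, -0.952, 0.241); φ = arcsin(p_z) ≈ 13.95°, λ = atan2(p_y, p_x) ≈ -78.80°.

≈ (14.0°N, 78.8°W)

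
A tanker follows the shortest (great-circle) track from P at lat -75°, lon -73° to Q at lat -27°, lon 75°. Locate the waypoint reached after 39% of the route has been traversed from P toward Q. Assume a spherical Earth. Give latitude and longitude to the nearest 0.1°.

Convert each endpoint to a unit vector on the sphere (x = cos φ cos λ, y = cos φ sin λ, z = sin φ).
The central angle between the endpoints is δ = arccos(p₁·p₂) ≈ 1.325 rad (75.9°).
Interpolate at f = 0.39 with slerp weights a = sin((1−f)δ)/sin δ ≈ 0.746, b = sin(fδ)/sin δ ≈ 0.509.
p = a·p₁ + b·p₂ ≈ (0.174, 0.254, -0.951); φ = arcsin(p_z) ≈ -72.08°, λ = atan2(p_y, p_x) ≈ 55.59°.

≈ lat -72.1°, lon 55.6°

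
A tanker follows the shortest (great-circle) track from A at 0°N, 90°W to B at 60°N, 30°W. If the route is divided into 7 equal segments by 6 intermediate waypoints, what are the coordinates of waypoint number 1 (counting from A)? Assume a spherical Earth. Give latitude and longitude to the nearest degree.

≈ 10°N, 85°W

The haversine formula gives a central angle δ ≈ 1.318 rad (75.5°) between the endpoints.
Interpolate at f = 1/7 with slerp weights a = sin((1−f)δ)/sin δ ≈ 0.934, b = sin(fδ)/sin δ ≈ 0.193.
p = a·p₁ + b·p₂ ≈ (0.084, -0.982, 0.167); φ = arcsin(p_z) ≈ 9.64°, λ = atan2(p_y, p_x) ≈ -85.13°.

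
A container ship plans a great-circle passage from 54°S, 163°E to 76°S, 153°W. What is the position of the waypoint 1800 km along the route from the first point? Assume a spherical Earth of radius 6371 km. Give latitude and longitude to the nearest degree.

≈ 68°S, 179°E

Convert each endpoint to a unit vector on the sphere (x = cos φ cos λ, y = cos φ sin λ, z = sin φ).
The central angle between the endpoints is δ = arccos(p₁·p₂) ≈ 0.479 rad (27.5°). The total great-circle distance is δ·R ≈ 0.479 × 6371 ≈ 3054 km, so the target fraction is f = 1800/3054 ≈ 0.589.
Interpolate at f ≈ 0.589 with slerp weights a = sin((1−f)δ)/sin δ ≈ 0.424, b = sin(fδ)/sin δ ≈ 0.604.
p = a·p₁ + b·p₂ ≈ (-0.369, 0.006, -0.930); φ = arcsin(p_z) ≈ -68.36°, λ = atan2(p_y, p_x) ≈ 178.99°.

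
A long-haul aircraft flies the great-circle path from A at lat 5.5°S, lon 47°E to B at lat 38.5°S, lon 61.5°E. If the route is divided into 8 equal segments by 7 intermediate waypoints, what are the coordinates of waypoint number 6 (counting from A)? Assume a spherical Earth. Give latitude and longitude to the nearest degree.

Convert each endpoint to a unit vector on the sphere (x = cos φ cos λ, y = cos φ sin λ, z = sin φ).
The central angle between the endpoints is δ = arccos(p₁·p₂) ≈ 0.620 rad (35.5°).
Interpolate at f = 6/8 with slerp weights a = sin((1−f)δ)/sin δ ≈ 0.266, b = sin(fδ)/sin δ ≈ 0.772.
p = a·p₁ + b·p₂ ≈ (0.469, 0.724, -0.506); φ = arcsin(p_z) ≈ -30.39°, λ = atan2(p_y, p_x) ≈ 57.10°.

≈ lat 30°S, lon 57°E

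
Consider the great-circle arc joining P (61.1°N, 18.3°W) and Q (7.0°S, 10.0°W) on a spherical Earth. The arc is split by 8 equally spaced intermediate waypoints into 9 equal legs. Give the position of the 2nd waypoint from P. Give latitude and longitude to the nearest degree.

≈ (46°N, 15°W)

Convert each endpoint to a unit vector on the sphere (x = cos φ cos λ, y = cos φ sin λ, z = sin φ).
The central angle between the endpoints is δ = arccos(p₁·p₂) ≈ 1.194 rad (68.4°).
Interpolate at f = 2/9 with slerp weights a = sin((1−f)δ)/sin δ ≈ 0.861, b = sin(fδ)/sin δ ≈ 0.282.
p = a·p₁ + b·p₂ ≈ (0.671, -0.179, 0.720); φ = arcsin(p_z) ≈ 46.02°, λ = atan2(p_y, p_x) ≈ -14.96°.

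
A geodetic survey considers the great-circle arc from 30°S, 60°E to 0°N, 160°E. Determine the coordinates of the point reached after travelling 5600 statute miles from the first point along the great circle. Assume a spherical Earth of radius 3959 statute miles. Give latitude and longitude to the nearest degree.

≈ 9°S, 145°E

Convert each endpoint to a unit vector on the sphere (x = cos φ cos λ, y = cos φ sin λ, z = sin φ).
The central angle between the endpoints is δ = arccos(p₁·p₂) ≈ 1.722 rad (98.6°). The total great-circle distance is δ·R ≈ 1.722 × 3959 ≈ 6816 mi, so the target fraction is f = 5600/6816 ≈ 0.822.
Interpolate at f ≈ 0.822 with slerp weights a = sin((1−f)δ)/sin δ ≈ 0.306, b = sin(fδ)/sin δ ≈ 0.999.
p = a·p₁ + b·p₂ ≈ (-0.806, 0.571, -0.153); φ = arcsin(p_z) ≈ -8.80°, λ = atan2(p_y, p_x) ≈ 144.69°.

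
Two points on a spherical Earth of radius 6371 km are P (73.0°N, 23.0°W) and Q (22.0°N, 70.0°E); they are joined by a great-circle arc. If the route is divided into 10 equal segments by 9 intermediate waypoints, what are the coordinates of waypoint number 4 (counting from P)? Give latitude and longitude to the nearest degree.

≈ (60°N, 45°E)

From cos δ = sin φ₁ sin φ₂ + cos φ₁ cos φ₂ cos Δλ, the central angle is δ ≈ 1.220 rad (69.9°).
Interpolate at f = 4/10 with slerp weights a = sin((1−f)δ)/sin δ ≈ 0.712, b = sin(fδ)/sin δ ≈ 0.499.
p = a·p₁ + b·p₂ ≈ (0.350, 0.354, 0.868); φ = arcsin(p_z) ≈ 60.17°, λ = atan2(p_y, p_x) ≈ 45.31°.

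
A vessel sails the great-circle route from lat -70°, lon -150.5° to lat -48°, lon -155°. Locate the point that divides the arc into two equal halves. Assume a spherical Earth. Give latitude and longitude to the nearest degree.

Write both endpoints as unit vectors p₁, p₂ with components (cos φ cos λ, cos φ sin λ, sin φ).
The central angle between the endpoints is δ = arccos(p₁·p₂) ≈ 0.386 rad (22.1°).
Interpolate at f = 1/2 with slerp weights a = sin((1−f)δ)/sin δ ≈ 0.509, b = sin(fδ)/sin δ ≈ 0.509.
p = a·p₁ + b·p₂ ≈ (-0.461, -0.230, -0.857); φ = arcsin(p_z) ≈ -59.02°, λ = atan2(p_y, p_x) ≈ -153.48°.

≈ lat -59°, lon -153°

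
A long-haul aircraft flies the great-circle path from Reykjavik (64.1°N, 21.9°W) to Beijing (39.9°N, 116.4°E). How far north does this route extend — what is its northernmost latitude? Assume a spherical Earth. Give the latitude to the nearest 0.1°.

≈ 76.4°N

The great circle lies in the plane with unit normal n̂ = (p₁ × p₂)/|p₁ × p₂|.
Here n̂_z ≈ +0.236; the vertex latitude is φ_max = arccos|n̂_z| ≈ 76.4°.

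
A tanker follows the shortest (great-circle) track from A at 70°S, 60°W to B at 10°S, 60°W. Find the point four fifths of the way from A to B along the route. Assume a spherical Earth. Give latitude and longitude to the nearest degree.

≈ 22°S, 60°W

Write both endpoints as unit vectors p₁, p₂ with components (cos φ cos λ, cos φ sin λ, sin φ).
The central angle between the endpoints is δ = arccos(p₁·p₂) ≈ 1.047 rad (60.0°).
Interpolate at f = 4/5 with slerp weights a = sin((1−f)δ)/sin δ ≈ 0.240, b = sin(fδ)/sin δ ≈ 0.858.
p = a·p₁ + b·p₂ ≈ (0.464, -0.803, -0.375); φ = arcsin(p_z) ≈ -22.00°, λ = atan2(p_y, p_x) ≈ -60.00°.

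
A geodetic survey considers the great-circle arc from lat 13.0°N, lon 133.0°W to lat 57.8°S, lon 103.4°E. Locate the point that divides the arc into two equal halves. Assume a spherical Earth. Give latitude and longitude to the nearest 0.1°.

≈ lat 37.4°S, lon 166.2°W

Convert each endpoint to a unit vector on the sphere (x = cos φ cos λ, y = cos φ sin λ, z = sin φ).
The central angle between the endpoints is δ = arccos(p₁·p₂) ≈ 2.069 rad (118.5°).
Interpolate at f = 1/2 with slerp weights a = sin((1−f)δ)/sin δ ≈ 0.978, b = sin(fδ)/sin δ ≈ 0.978.
p = a·p₁ + b·p₂ ≈ (-0.771, -0.190, -0.608); φ = arcsin(p_z) ≈ -37.43°, λ = atan2(p_y, p_x) ≈ -166.15°.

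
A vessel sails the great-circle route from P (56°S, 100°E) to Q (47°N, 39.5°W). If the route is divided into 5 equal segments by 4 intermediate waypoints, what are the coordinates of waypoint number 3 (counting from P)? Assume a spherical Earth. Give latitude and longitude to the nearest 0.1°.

≈ (0.3°N, 6.5°E)

The haversine formula gives a central angle δ ≈ 2.682 rad (153.7°) between the endpoints.
Interpolate at f = 3/5 with slerp weights a = sin((1−f)δ)/sin δ ≈ 1.981, b = sin(fδ)/sin δ ≈ 2.254.
p = a·p₁ + b·p₂ ≈ (0.994, 0.114, 0.005); φ = arcsin(p_z) ≈ 0.32°, λ = atan2(p_y, p_x) ≈ 6.52°.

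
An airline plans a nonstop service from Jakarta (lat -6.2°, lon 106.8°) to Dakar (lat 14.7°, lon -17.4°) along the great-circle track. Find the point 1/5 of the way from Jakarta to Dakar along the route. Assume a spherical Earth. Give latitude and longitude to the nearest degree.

≈ lat 0°, lon 83°

The haversine formula gives a central angle δ ≈ 2.175 rad (124.6°) between the endpoints.
Interpolate at f = 1/5 with slerp weights a = sin((1−f)δ)/sin δ ≈ 1.198, b = sin(fδ)/sin δ ≈ 0.512.
p = a·p₁ + b·p₂ ≈ (0.128, 0.992, 0.001); φ = arcsin(p_z) ≈ 0.03°, λ = atan2(p_y, p_x) ≈ 82.62°.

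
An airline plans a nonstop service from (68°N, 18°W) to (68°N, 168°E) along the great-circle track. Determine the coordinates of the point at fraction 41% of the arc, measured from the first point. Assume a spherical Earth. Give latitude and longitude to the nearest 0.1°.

≈ (85.9°N, 32.0°W)

From cos δ = sin φ₁ sin φ₂ + cos φ₁ cos φ₂ cos Δλ, the central angle is δ ≈ 0.767 rad (43.9°).
Interpolate at f = 0.41 with slerp weights a = sin((1−f)δ)/sin δ ≈ 0.630, b = sin(fδ)/sin δ ≈ 0.446.
p = a·p₁ + b·p₂ ≈ (0.061, -0.038, 0.997); φ = arcsin(p_z) ≈ 85.86°, λ = atan2(p_y, p_x) ≈ -32.01°.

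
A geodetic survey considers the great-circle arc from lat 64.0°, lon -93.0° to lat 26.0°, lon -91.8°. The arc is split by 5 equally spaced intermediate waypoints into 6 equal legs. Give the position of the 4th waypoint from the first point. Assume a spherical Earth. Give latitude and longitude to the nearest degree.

Convert each endpoint to a unit vector on the sphere (x = cos φ cos λ, y = cos φ sin λ, z = sin φ).
The central angle between the endpoints is δ = arccos(p₁·p₂) ≈ 0.663 rad (38.0°).
Interpolate at f = 4/6 with slerp weights a = sin((1−f)δ)/sin δ ≈ 0.356, b = sin(fδ)/sin δ ≈ 0.695.
p = a·p₁ + b·p₂ ≈ (-0.028, -0.780, 0.625); φ = arcsin(p_z) ≈ 38.67°, λ = atan2(p_y, p_x) ≈ -92.04°.

≈ lat 39°, lon -92°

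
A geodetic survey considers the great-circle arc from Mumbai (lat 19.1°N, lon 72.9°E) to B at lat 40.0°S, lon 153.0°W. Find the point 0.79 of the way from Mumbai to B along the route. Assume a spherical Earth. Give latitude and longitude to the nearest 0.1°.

The haversine formula gives a central angle δ ≈ 2.366 rad (135.6°) between the endpoints.
Interpolate at f = 0.79 with slerp weights a = sin((1−f)δ)/sin δ ≈ 0.681, b = sin(fδ)/sin δ ≈ 1.365.
p = a·p₁ + b·p₂ ≈ (-0.743, 0.140, -0.655); φ = arcsin(p_z) ≈ -40.90°, λ = atan2(p_y, p_x) ≈ 169.31°.

≈ lat 40.9°S, lon 169.3°E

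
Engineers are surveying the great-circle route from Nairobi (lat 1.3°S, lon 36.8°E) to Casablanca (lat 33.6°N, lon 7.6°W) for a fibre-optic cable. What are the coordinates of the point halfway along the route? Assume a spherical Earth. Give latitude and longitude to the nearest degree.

From cos δ = sin φ₁ sin φ₂ + cos φ₁ cos φ₂ cos Δλ, the central angle is δ ≈ 0.949 rad (54.4°).
Interpolate at f = 1/2 with slerp weights a = sin((1−f)δ)/sin δ ≈ 0.562, b = sin(fδ)/sin δ ≈ 0.562.
p = a·p₁ + b·p₂ ≈ (0.914, 0.275, 0.298); φ = arcsin(p_z) ≈ 17.36°, λ = atan2(p_y, p_x) ≈ 16.73°.

≈ lat 17°N, lon 17°E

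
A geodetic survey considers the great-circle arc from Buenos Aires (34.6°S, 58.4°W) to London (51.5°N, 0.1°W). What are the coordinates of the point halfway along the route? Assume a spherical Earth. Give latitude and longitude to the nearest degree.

From cos δ = sin φ₁ sin φ₂ + cos φ₁ cos φ₂ cos Δλ, the central angle is δ ≈ 1.747 rad (100.1°).
Interpolate at f = 1/2 with slerp weights a = sin((1−f)δ)/sin δ ≈ 0.779, b = sin(fδ)/sin δ ≈ 0.779.
p = a·p₁ + b·p₂ ≈ (0.820, -0.547, 0.167); φ = arcsin(p_z) ≈ 9.63°, λ = atan2(p_y, p_x) ≈ -33.68°.

≈ 10°N, 34°W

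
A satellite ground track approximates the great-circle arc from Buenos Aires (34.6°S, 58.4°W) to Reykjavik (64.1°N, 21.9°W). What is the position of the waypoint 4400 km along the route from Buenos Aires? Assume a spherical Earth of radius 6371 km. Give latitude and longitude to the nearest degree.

≈ 4°N, 49°W

Write both endpoints as unit vectors p₁, p₂ with components (cos φ cos λ, cos φ sin λ, sin φ).
The central angle between the endpoints is δ = arccos(p₁·p₂) ≈ 1.794 rad (102.8°). The total great-circle distance is δ·R ≈ 1.794 × 6371 ≈ 11432 km, so the target fraction is f = 4400/11432 ≈ 0.385.
Interpolate at f ≈ 0.385 with slerp weights a = sin((1−f)δ)/sin δ ≈ 0.916, b = sin(fδ)/sin δ ≈ 0.653.
p = a·p₁ + b·p₂ ≈ (0.660, -0.748, 0.068); φ = arcsin(p_z) ≈ 3.88°, λ = atan2(p_y, p_x) ≈ -48.60°.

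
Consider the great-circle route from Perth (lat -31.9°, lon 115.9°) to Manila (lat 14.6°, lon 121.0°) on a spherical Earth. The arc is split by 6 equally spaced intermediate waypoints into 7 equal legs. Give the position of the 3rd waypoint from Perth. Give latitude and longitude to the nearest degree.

The haversine formula gives a central angle δ ≈ 0.816 rad (46.8°) between the endpoints.
Interpolate at f = 3/7 with slerp weights a = sin((1−f)δ)/sin δ ≈ 0.617, b = sin(fδ)/sin δ ≈ 0.470.
p = a·p₁ + b·p₂ ≈ (-0.463, 0.862, -0.208); φ = arcsin(p_z) ≈ -11.98°, λ = atan2(p_y, p_x) ≈ 118.27°.

≈ lat -12°, lon 118°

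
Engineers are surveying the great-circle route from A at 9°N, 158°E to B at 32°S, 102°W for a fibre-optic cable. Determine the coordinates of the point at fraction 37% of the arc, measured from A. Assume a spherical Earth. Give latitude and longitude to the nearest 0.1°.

≈ 11.0°S, 169.3°W

The haversine formula gives a central angle δ ≈ 1.801 rad (103.2°) between the endpoints.
Interpolate at f = 0.37 with slerp weights a = sin((1−f)δ)/sin δ ≈ 0.931, b = sin(fδ)/sin δ ≈ 0.635.
p = a·p₁ + b·p₂ ≈ (-0.965, -0.182, -0.191); φ = arcsin(p_z) ≈ -11.00°, λ = atan2(p_y, p_x) ≈ -169.30°.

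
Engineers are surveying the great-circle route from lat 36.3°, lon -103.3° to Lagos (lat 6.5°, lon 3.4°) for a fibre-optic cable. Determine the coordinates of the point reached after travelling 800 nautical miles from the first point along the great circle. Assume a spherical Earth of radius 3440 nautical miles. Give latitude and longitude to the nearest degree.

≈ lat 39°, lon -87°

Write both endpoints as unit vectors p₁, p₂ with components (cos φ cos λ, cos φ sin λ, sin φ).
The central angle between the endpoints is δ = arccos(p₁·p₂) ≈ 1.735 rad (99.4°). The total great-circle distance is δ·R ≈ 1.735 × 3440 ≈ 5967 nmi, so the target fraction is f = 800/5967 ≈ 0.134.
Interpolate at f ≈ 0.134 with slerp weights a = sin((1−f)δ)/sin δ ≈ 1.011, b = sin(fδ)/sin δ ≈ 0.234.
p = a·p₁ + b·p₂ ≈ (0.044, -0.779, 0.625); φ = arcsin(p_z) ≈ 38.69°, λ = atan2(p_y, p_x) ≈ -86.75°.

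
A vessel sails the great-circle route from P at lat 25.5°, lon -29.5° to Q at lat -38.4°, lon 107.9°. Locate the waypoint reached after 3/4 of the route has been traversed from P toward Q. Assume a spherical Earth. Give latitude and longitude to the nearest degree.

≈ lat -34°, lon 64°

From cos δ = sin φ₁ sin φ₂ + cos φ₁ cos φ₂ cos Δλ, the central angle is δ ≈ 2.478 rad (142.0°).
Interpolate at f = 3/4 with slerp weights a = sin((1−f)δ)/sin δ ≈ 0.943, b = sin(fδ)/sin δ ≈ 1.558.
p = a·p₁ + b·p₂ ≈ (0.366, 0.742, -0.561); φ = arcsin(p_z) ≈ -34.15°, λ = atan2(p_y, p_x) ≈ 63.76°.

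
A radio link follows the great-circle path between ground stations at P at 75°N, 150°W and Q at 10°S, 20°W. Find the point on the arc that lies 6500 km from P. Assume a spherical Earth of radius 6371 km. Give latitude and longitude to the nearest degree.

≈ 40°N, 32°W

Write both endpoints as unit vectors p₁, p₂ with components (cos φ cos λ, cos φ sin λ, sin φ).
The central angle between the endpoints is δ = arccos(p₁·p₂) ≈ 1.909 rad (109.4°). The total great-circle distance is δ·R ≈ 1.909 × 6371 ≈ 12161 km, so the target fraction is f = 6500/12161 ≈ 0.535.
Interpolate at f ≈ 0.535 with slerp weights a = sin((1−f)δ)/sin δ ≈ 0.823, b = sin(fδ)/sin δ ≈ 0.903.
p = a·p₁ + b·p₂ ≈ (0.652, -0.411, 0.638); φ = arcsin(p_z) ≈ 39.63°, λ = atan2(p_y, p_x) ≈ -32.23°.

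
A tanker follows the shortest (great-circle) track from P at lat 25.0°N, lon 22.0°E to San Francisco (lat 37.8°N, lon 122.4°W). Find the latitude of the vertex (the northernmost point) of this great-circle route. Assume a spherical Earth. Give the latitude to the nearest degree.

The great circle lies in the plane with unit normal n̂ = (p₁ × p₂)/|p₁ × p₂|.
Here n̂_z ≈ -0.441; the vertex latitude is φ_max = arccos|n̂_z| ≈ 63.9°.

≈ 64°N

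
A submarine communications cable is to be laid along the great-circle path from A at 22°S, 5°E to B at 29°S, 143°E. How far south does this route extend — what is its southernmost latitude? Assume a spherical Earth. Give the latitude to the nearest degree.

The great circle lies in the plane with unit normal n̂ = (p₁ × p₂)/|p₁ × p₂|.
Here n̂_z ≈ +0.598; the vertex latitude is φ_max = arccos|n̂_z| ≈ 53.3°.

≈ 53°S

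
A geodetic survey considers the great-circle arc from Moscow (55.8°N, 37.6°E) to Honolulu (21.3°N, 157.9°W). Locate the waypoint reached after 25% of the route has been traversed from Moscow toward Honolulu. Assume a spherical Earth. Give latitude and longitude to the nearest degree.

The haversine formula gives a central angle δ ≈ 1.776 rad (101.8°) between the endpoints.
Interpolate at f = 0.25 with slerp weights a = sin((1−f)δ)/sin δ ≈ 0.993, b = sin(fδ)/sin δ ≈ 0.439.
p = a·p₁ + b·p₂ ≈ (0.063, 0.187, 0.980); φ = arcsin(p_z) ≈ 78.64°, λ = atan2(p_y, p_x) ≈ 71.30°.

≈ 79°N, 71°E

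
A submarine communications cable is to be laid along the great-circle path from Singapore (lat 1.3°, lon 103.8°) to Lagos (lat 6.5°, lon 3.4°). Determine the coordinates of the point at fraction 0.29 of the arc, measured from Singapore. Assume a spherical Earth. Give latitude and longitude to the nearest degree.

≈ lat 4°, lon 75°

Write both endpoints as unit vectors p₁, p₂ with components (cos φ cos λ, cos φ sin λ, sin φ).
The central angle between the endpoints is δ = arccos(p₁·p₂) ≈ 1.748 rad (100.2°).
Interpolate at f = 0.29 with slerp weights a = sin((1−f)δ)/sin δ ≈ 0.961, b = sin(fδ)/sin δ ≈ 0.493.
p = a·p₁ + b·p₂ ≈ (0.260, 0.962, 0.078); φ = arcsin(p_z) ≈ 4.45°, λ = atan2(p_y, p_x) ≈ 74.88°.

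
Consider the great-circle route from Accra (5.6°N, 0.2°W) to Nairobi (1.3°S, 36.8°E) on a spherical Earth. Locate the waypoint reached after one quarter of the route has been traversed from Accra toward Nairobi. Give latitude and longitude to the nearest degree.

≈ 4°N, 9°E

Write both endpoints as unit vectors p₁, p₂ with components (cos φ cos λ, cos φ sin λ, sin φ).
The central angle between the endpoints is δ = arccos(p₁·p₂) ≈ 0.656 rad (37.6°).
Interpolate at f = 1/4 with slerp weights a = sin((1−f)δ)/sin δ ≈ 0.774, b = sin(fδ)/sin δ ≈ 0.268.
p = a·p₁ + b·p₂ ≈ (0.985, 0.158, 0.070); φ = arcsin(p_z) ≈ 3.99°, λ = atan2(p_y, p_x) ≈ 9.09°.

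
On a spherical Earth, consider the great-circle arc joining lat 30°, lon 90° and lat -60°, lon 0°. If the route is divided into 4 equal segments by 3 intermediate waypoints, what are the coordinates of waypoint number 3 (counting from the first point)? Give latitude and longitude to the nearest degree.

≈ lat -44°, lon 40°

Write both endpoints as unit vectors p₁, p₂ with components (cos φ cos λ, cos φ sin λ, sin φ).
The central angle between the endpoints is δ = arccos(p₁·p₂) ≈ 2.019 rad (115.7°).
Interpolate at f = 3/4 with slerp weights a = sin((1−f)δ)/sin δ ≈ 0.536, b = sin(fδ)/sin δ ≈ 1.108.
p = a·p₁ + b·p₂ ≈ (0.554, 0.465, -0.691); φ = arcsin(p_z) ≈ -43.71°, λ = atan2(p_y, p_x) ≈ 39.99°.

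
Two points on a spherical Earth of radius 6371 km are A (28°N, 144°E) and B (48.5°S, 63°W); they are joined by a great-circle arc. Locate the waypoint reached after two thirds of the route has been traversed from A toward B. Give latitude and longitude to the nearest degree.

≈ (50°S, 144°W)

Convert each endpoint to a unit vector on the sphere (x = cos φ cos λ, y = cos φ sin λ, z = sin φ).
The central angle between the endpoints is δ = arccos(p₁·p₂) ≈ 2.632 rad (150.8°).
Interpolate at f = 2/3 with slerp weights a = sin((1−f)δ)/sin δ ≈ 1.576, b = sin(fδ)/sin δ ≈ 2.015.
p = a·p₁ + b·p₂ ≈ (-0.520, -0.372, -0.769); φ = arcsin(p_z) ≈ -50.29°, λ = atan2(p_y, p_x) ≈ -144.43°.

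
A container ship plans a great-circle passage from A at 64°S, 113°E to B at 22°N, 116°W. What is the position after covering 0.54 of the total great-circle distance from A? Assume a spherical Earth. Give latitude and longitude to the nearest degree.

≈ 32°S, 141°W

From cos δ = sin φ₁ sin φ₂ + cos φ₁ cos φ₂ cos Δλ, the central angle is δ ≈ 2.218 rad (127.1°).
Interpolate at f = 0.54 with slerp weights a = sin((1−f)δ)/sin δ ≈ 1.069, b = sin(fδ)/sin δ ≈ 1.168.
p = a·p₁ + b·p₂ ≈ (-0.658, -0.542, -0.523); φ = arcsin(p_z) ≈ -31.55°, λ = atan2(p_y, p_x) ≈ -140.52°.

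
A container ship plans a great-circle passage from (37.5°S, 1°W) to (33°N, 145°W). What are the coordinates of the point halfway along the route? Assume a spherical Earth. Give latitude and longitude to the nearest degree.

Write both endpoints as unit vectors p₁, p₂ with components (cos φ cos λ, cos φ sin λ, sin φ).
The central angle between the endpoints is δ = arccos(p₁·p₂) ≈ 2.626 rad (150.4°).
Interpolate at f = 1/2 with slerp weights a = sin((1−f)δ)/sin δ ≈ 1.960, b = sin(fδ)/sin δ ≈ 1.960.
p = a·p₁ + b·p₂ ≈ (0.208, -0.970, -0.126); φ = arcsin(p_z) ≈ -7.22°, λ = atan2(p_y, p_x) ≈ -77.88°.

≈ (7°S, 78°W)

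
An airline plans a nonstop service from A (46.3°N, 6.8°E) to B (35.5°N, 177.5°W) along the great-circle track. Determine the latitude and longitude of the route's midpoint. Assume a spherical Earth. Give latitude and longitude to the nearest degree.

Convert each endpoint to a unit vector on the sphere (x = cos φ cos λ, y = cos φ sin λ, z = sin φ).
The central angle between the endpoints is δ = arccos(p₁·p₂) ≈ 1.712 rad (98.1°).
Interpolate at f = 1/2 with slerp weights a = sin((1−f)δ)/sin δ ≈ 0.763, b = sin(fδ)/sin δ ≈ 0.763.
p = a·p₁ + b·p₂ ≈ (-0.097, 0.035, 0.995); φ = arcsin(p_z) ≈ 84.07°, λ = atan2(p_y, p_x) ≈ 160.02°.

≈ (84°N, 160°E)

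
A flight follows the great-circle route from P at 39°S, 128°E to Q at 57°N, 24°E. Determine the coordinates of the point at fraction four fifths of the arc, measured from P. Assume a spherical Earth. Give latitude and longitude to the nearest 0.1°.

≈ 44.3°N, 60.2°E

The haversine formula gives a central angle δ ≈ 2.253 rad (129.1°) between the endpoints.
Interpolate at f = 4/5 with slerp weights a = sin((1−f)δ)/sin δ ≈ 0.561, b = sin(fδ)/sin δ ≈ 1.254.
p = a·p₁ + b·p₂ ≈ (0.355, 0.621, 0.698); φ = arcsin(p_z) ≈ 44.30°, λ = atan2(p_y, p_x) ≈ 60.22°.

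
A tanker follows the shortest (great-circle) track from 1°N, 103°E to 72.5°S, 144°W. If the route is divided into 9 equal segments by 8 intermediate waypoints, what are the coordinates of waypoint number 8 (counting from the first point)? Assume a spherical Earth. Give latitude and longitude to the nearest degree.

≈ 73°S, 179°E

From cos δ = sin φ₁ sin φ₂ + cos φ₁ cos φ₂ cos Δλ, the central angle is δ ≈ 1.705 rad (97.7°).
Interpolate at f = 8/9 with slerp weights a = sin((1−f)δ)/sin δ ≈ 0.190, b = sin(fδ)/sin δ ≈ 1.008.
p = a·p₁ + b·p₂ ≈ (-0.288, 0.007, -0.958); φ = arcsin(p_z) ≈ -73.26°, λ = atan2(p_y, p_x) ≈ 178.59°.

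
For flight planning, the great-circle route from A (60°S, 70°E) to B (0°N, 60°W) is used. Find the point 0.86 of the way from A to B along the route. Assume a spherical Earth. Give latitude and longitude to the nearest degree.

From cos δ = sin φ₁ sin φ₂ + cos φ₁ cos φ₂ cos Δλ, the central angle is δ ≈ 1.898 rad (108.7°).
Interpolate at f = 0.86 with slerp weights a = sin((1−f)δ)/sin δ ≈ 0.277, b = sin(fδ)/sin δ ≈ 1.054.
p = a·p₁ + b·p₂ ≈ (0.574, -0.783, -0.240); φ = arcsin(p_z) ≈ -13.90°, λ = atan2(p_y, p_x) ≈ -53.72°.

≈ (14°S, 54°W)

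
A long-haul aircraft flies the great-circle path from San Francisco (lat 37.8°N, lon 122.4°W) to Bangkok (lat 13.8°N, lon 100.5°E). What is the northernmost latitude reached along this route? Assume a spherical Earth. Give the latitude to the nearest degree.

≈ 55°N

The great circle lies in the plane with unit normal n̂ = (p₁ × p₂)/|p₁ × p₂|.
Here n̂_z ≈ -0.574; the vertex latitude is φ_max = arccos|n̂_z| ≈ 54.9°.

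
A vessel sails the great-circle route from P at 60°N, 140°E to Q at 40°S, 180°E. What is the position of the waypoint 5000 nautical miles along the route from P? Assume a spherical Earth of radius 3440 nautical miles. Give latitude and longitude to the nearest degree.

≈ 19°S, 172°E

Convert each endpoint to a unit vector on the sphere (x = cos φ cos λ, y = cos φ sin λ, z = sin φ).
The central angle between the endpoints is δ = arccos(p₁·p₂) ≈ 1.837 rad (105.3°). The total great-circle distance is δ·R ≈ 1.837 × 3440 ≈ 6320 nmi, so the target fraction is f = 5000/6320 ≈ 0.791.
Interpolate at f ≈ 0.791 with slerp weights a = sin((1−f)δ)/sin δ ≈ 0.388, b = sin(fδ)/sin δ ≈ 1.029.
p = a·p₁ + b·p₂ ≈ (-0.937, 0.125, -0.326); φ = arcsin(p_z) ≈ -19.01°, λ = atan2(p_y, p_x) ≈ 172.42°.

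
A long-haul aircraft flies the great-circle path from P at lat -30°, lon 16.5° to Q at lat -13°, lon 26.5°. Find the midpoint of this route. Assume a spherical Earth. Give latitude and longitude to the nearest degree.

≈ lat -22°, lon 22°

The haversine formula gives a central angle δ ≈ 0.338 rad (19.4°) between the endpoints.
Interpolate at f = 1/2 with slerp weights a = sin((1−f)δ)/sin δ ≈ 0.507, b = sin(fδ)/sin δ ≈ 0.507.
p = a·p₁ + b·p₂ ≈ (0.863, 0.345, -0.368); φ = arcsin(p_z) ≈ -21.57°, λ = atan2(p_y, p_x) ≈ 21.80°.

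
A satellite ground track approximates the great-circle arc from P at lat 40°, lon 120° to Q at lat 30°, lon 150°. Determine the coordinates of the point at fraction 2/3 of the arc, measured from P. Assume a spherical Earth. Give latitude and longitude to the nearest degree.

Convert each endpoint to a unit vector on the sphere (x = cos φ cos λ, y = cos φ sin λ, z = sin φ).
The central angle between the endpoints is δ = arccos(p₁·p₂) ≈ 0.460 rad (26.4°).
Interpolate at f = 2/3 with slerp weights a = sin((1−f)δ)/sin δ ≈ 0.344, b = sin(fδ)/sin δ ≈ 0.680.
p = a·p₁ + b·p₂ ≈ (-0.642, 0.523, 0.561); φ = arcsin(p_z) ≈ 34.14°, λ = atan2(p_y, p_x) ≈ 140.84°.

≈ lat 34°, lon 141°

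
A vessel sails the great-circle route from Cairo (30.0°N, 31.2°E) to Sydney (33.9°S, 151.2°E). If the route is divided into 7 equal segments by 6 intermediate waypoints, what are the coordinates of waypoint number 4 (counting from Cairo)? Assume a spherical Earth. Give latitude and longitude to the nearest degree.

≈ (9°S, 97°E)

Write both endpoints as unit vectors p₁, p₂ with components (cos φ cos λ, cos φ sin λ, sin φ).
The central angle between the endpoints is δ = arccos(p₁·p₂) ≈ 2.263 rad (129.7°).
Interpolate at f = 4/7 with slerp weights a = sin((1−f)δ)/sin δ ≈ 1.071, b = sin(fδ)/sin δ ≈ 1.249.
p = a·p₁ + b·p₂ ≈ (-0.115, 0.980, -0.161); φ = arcsin(p_z) ≈ -9.27°, λ = atan2(p_y, p_x) ≈ 96.69°.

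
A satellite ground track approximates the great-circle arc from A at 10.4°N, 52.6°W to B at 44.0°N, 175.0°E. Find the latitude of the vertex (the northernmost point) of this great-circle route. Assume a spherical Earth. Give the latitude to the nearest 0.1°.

The great circle lies in the plane with unit normal n̂ = (p₁ × p₂)/|p₁ × p₂|.
Here n̂_z ≈ -0.558; the vertex latitude is φ_max = arccos|n̂_z| ≈ 56.1°.
Check via Clairaut: cos φ_max = |cos φ₁| · sin C = cos(10.4°)·sin(34.6°) ≈ 0.558, again giving ≈ 56.1°.

≈ 56.1°N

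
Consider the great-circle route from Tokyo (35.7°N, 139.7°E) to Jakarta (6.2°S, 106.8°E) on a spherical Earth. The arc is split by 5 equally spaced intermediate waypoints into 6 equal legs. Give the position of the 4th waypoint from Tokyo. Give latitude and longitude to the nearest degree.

≈ 8°N, 117°E

Convert each endpoint to a unit vector on the sphere (x = cos φ cos λ, y = cos φ sin λ, z = sin φ).
The central angle between the endpoints is δ = arccos(p₁·p₂) ≈ 0.909 rad (52.1°).
Interpolate at f = 4/6 with slerp weights a = sin((1−f)δ)/sin δ ≈ 0.378, b = sin(fδ)/sin δ ≈ 0.722.
p = a·p₁ + b·p₂ ≈ (-0.442, 0.886, 0.143); φ = arcsin(p_z) ≈ 8.21°, λ = atan2(p_y, p_x) ≈ 116.50°.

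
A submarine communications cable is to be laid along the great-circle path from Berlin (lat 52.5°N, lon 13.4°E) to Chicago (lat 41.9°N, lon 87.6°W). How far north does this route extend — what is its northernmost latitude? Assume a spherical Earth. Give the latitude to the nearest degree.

≈ 60°N

The great circle lies in the plane with unit normal n̂ = (p₁ × p₂)/|p₁ × p₂|.
Here n̂_z ≈ -0.496; the vertex latitude is φ_max = arccos|n̂_z| ≈ 60.2°.
Check via Clairaut: cos φ_max = |cos φ₁| · sin C = cos(52.5°)·sin(54.6°) ≈ 0.496, again giving ≈ 60.2°.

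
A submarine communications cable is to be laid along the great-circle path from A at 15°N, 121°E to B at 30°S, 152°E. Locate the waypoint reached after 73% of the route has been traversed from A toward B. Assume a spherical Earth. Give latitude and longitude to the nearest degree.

≈ 18°S, 143°E

Write both endpoints as unit vectors p₁, p₂ with components (cos φ cos λ, cos φ sin λ, sin φ).
The central angle between the endpoints is δ = arccos(p₁·p₂) ≈ 0.943 rad (54.0°).
Interpolate at f = 0.73 with slerp weights a = sin((1−f)δ)/sin δ ≈ 0.311, b = sin(fδ)/sin δ ≈ 0.785.
p = a·p₁ + b·p₂ ≈ (-0.755, 0.577, -0.312); φ = arcsin(p_z) ≈ -18.18°, λ = atan2(p_y, p_x) ≈ 142.62°.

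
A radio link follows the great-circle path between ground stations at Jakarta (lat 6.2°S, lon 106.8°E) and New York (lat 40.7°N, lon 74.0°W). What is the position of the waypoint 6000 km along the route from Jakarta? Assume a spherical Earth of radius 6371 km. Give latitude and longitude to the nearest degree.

The haversine formula gives a central angle δ ≈ 2.539 rad (145.5°) between the endpoints. The total great-circle distance is δ·R ≈ 2.539 × 6371 ≈ 16178 km, so the target fraction is f = 6000/16178 ≈ 0.371.
Interpolate at f ≈ 0.371 with slerp weights a = sin((1−f)δ)/sin δ ≈ 1.765, b = sin(fδ)/sin δ ≈ 1.427.
p = a·p₁ + b·p₂ ≈ (-0.209, 0.639, 0.740); φ = arcsin(p_z) ≈ 47.75°, λ = atan2(p_y, p_x) ≈ 108.09°.

≈ lat 48°N, lon 108°E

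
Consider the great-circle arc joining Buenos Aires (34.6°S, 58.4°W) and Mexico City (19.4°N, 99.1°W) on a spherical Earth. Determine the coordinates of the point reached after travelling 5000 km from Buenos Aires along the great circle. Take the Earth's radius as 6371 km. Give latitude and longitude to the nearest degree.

≈ 2°N, 87°W

Write both endpoints as unit vectors p₁, p₂ with components (cos φ cos λ, cos φ sin λ, sin φ).
The central angle between the endpoints is δ = arccos(p₁·p₂) ≈ 1.159 rad (66.4°). The total great-circle distance is δ·R ≈ 1.159 × 6371 ≈ 7386 km, so the target fraction is f = 5000/7386 ≈ 0.677.
Interpolate at f ≈ 0.677 with slerp weights a = sin((1−f)δ)/sin δ ≈ 0.399, b = sin(fδ)/sin δ ≈ 0.771.
p = a·p₁ + b·p₂ ≈ (0.057, -0.998, 0.029); φ = arcsin(p_z) ≈ 1.69°, λ = atan2(p_y, p_x) ≈ -86.72°.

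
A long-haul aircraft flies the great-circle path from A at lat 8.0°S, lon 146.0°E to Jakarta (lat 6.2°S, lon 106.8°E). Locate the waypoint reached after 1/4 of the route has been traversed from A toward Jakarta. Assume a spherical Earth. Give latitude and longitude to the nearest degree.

≈ lat 8°S, lon 136°E

From cos δ = sin φ₁ sin φ₂ + cos φ₁ cos φ₂ cos Δλ, the central angle is δ ≈ 0.679 rad (38.9°).
Interpolate at f = 1/4 with slerp weights a = sin((1−f)δ)/sin δ ≈ 0.776, b = sin(fδ)/sin δ ≈ 0.269.
p = a·p₁ + b·p₂ ≈ (-0.715, 0.686, -0.137); φ = arcsin(p_z) ≈ -7.88°, λ = atan2(p_y, p_x) ≈ 136.17°.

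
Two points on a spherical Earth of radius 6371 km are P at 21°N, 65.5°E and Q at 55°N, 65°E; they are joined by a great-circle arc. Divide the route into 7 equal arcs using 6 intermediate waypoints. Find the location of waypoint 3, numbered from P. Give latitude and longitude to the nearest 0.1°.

≈ 35.6°N, 65.3°E

From cos δ = sin φ₁ sin φ₂ + cos φ₁ cos φ₂ cos Δλ, the central angle is δ ≈ 0.593 rad (34.0°).
Interpolate at f = 3/7 with slerp weights a = sin((1−f)δ)/sin δ ≈ 0.595, b = sin(fδ)/sin δ ≈ 0.450.
p = a·p₁ + b·p₂ ≈ (0.339, 0.739, 0.582); φ = arcsin(p_z) ≈ 35.57°, λ = atan2(p_y, p_x) ≈ 65.34°.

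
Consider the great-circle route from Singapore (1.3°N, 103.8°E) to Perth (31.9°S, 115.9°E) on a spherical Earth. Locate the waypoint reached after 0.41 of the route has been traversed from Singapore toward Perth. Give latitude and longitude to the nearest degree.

≈ (12°S, 108°E)

From cos δ = sin φ₁ sin φ₂ + cos φ₁ cos φ₂ cos Δλ, the central angle is δ ≈ 0.613 rad (35.1°).
Interpolate at f = 0.41 with slerp weights a = sin((1−f)δ)/sin δ ≈ 0.615, b = sin(fδ)/sin δ ≈ 0.432.
p = a·p₁ + b·p₂ ≈ (-0.307, 0.927, -0.214); φ = arcsin(p_z) ≈ -12.38°, λ = atan2(p_y, p_x) ≈ 108.32°.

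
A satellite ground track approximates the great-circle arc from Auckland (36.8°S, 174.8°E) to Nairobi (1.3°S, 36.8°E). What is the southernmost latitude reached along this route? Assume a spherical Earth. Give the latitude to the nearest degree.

≈ 49°S

The great circle lies in the plane with unit normal n̂ = (p₁ × p₂)/|p₁ × p₂|.
Here n̂_z ≈ -0.658; the vertex latitude is φ_max = arccos|n̂_z| ≈ 48.8°.
Check via Clairaut: cos φ_max = |cos φ₁| · sin C = cos(36.8°)·sin(124.7°) ≈ 0.658, again giving ≈ 48.8°.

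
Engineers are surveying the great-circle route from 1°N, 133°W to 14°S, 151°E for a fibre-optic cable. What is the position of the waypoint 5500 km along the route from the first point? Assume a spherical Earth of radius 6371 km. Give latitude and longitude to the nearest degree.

≈ 10°S, 179°E

Convert each endpoint to a unit vector on the sphere (x = cos φ cos λ, y = cos φ sin λ, z = sin φ).
The central angle between the endpoints is δ = arccos(p₁·p₂) ≈ 1.338 rad (76.7°). The total great-circle distance is δ·R ≈ 1.338 × 6371 ≈ 8526 km, so the target fraction is f = 5500/8526 ≈ 0.645.
Interpolate at f ≈ 0.645 with slerp weights a = sin((1−f)δ)/sin δ ≈ 0.470, b = sin(fδ)/sin δ ≈ 0.781.
p = a·p₁ + b·p₂ ≈ (-0.983, 0.024, -0.181); φ = arcsin(p_z) ≈ -10.41°, λ = atan2(p_y, p_x) ≈ 178.62°.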